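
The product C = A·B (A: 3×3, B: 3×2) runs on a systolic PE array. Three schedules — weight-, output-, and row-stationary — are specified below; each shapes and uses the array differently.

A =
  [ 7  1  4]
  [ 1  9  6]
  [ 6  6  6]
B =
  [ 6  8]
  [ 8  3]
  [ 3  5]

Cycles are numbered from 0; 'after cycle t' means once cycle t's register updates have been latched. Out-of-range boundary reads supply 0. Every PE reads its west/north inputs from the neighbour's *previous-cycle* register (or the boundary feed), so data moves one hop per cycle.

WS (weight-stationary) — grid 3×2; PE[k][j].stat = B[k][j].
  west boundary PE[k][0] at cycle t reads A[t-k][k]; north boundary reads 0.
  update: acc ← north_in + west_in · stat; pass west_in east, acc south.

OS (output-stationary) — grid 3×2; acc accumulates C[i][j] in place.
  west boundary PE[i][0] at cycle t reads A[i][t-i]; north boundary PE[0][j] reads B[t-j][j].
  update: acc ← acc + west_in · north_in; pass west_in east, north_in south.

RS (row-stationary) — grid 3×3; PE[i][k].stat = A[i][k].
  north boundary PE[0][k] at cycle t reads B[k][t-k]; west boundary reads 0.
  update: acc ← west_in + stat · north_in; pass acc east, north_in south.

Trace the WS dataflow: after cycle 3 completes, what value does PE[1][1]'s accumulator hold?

PE[1][1].acc = 35

WS 3×2: PE[1][1] cycle-by-cycle (with neighbour feeds):
  cycle 0: PE[0][1] → acc 0, east 0, south 0
  cycle 0: PE[1][0] → acc 0, east 0, south 0
  cycle 0: PE[1][1] → acc 0, east 0, south 0
  cycle 1: PE[0][1] → acc 56, east 7, south 56
  cycle 1: PE[1][0] → acc 50, east 1, south 50
  cycle 1: PE[1][1] → acc 0, east 0, south 0
  cycle 2: PE[0][1] → acc 8, east 1, south 8
  cycle 2: PE[1][0] → acc 78, east 9, south 78
  cycle 2: PE[1][1] → acc 59, east 1, south 59
  cycle 3: PE[0][1] → acc 48, east 6, south 48
  cycle 3: PE[1][0] → acc 84, east 6, south 84
  cycle 3: PE[1][1] → acc 35, east 9, south 35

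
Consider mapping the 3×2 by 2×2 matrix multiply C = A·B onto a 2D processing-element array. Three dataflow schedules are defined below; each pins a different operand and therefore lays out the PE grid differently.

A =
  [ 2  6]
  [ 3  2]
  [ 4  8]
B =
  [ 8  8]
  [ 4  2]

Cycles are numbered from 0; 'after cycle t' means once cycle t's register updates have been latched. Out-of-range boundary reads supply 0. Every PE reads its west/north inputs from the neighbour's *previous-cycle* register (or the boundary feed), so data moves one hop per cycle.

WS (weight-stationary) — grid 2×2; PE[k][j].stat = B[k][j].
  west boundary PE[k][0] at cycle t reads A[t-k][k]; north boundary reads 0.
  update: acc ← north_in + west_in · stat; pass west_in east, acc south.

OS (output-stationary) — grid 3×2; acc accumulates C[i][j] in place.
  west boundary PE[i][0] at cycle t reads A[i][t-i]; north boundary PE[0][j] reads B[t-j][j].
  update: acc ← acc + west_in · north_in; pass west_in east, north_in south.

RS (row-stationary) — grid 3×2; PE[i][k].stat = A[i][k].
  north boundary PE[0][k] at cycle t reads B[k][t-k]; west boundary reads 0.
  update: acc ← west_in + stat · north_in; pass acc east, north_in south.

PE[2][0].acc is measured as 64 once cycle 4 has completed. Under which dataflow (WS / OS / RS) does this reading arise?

dataflow = OS

WS (2×2): PE[2][0] does not exist.
Under OS (3×2), PE[2][0]:
  after 0 — PE[2][0] acc=0, pass-E 0, pass-S 0
  after 1 — PE[2][0] acc=0, pass-E 0, pass-S 0
  after 2 — PE[2][0] acc=32, pass-E 4, pass-S 8
  after 3 — PE[2][0] acc=64, pass-E 8, pass-S 4
  after 4 — PE[2][0] acc=64, pass-E 0, pass-S 0
Under RS (3×2), PE[2][0]:
  after 0 — PE[2][0] acc=0, pass-E 0, pass-S 0
  after 1 — PE[2][0] acc=0, pass-E 0, pass-S 0
  after 2 — PE[2][0] acc=32, pass-E 32, pass-S 8
  after 3 — PE[2][0] acc=32, pass-E 32, pass-S 8
  after 4 — PE[2][0] acc=0, pass-E 0, pass-S 0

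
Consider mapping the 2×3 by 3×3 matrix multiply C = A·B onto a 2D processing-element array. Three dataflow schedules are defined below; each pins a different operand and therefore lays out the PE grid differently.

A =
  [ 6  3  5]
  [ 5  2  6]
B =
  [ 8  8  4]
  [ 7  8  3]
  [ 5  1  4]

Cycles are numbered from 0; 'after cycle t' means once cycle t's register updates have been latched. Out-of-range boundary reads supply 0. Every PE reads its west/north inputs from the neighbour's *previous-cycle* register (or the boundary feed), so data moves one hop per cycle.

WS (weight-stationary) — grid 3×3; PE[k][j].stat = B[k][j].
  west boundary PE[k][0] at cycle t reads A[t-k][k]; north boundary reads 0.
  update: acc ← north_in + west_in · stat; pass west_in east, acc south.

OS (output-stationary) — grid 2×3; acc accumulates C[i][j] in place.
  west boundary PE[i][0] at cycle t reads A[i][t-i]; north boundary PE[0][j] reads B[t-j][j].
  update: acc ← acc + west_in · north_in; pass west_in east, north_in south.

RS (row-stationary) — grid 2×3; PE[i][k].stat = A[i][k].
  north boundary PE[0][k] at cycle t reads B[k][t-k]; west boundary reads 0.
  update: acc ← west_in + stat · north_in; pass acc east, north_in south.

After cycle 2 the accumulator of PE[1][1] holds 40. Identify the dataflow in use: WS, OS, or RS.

dataflow = OS

Under WS (3×3), PE[1][1]:
  t=0 PE[1][1]: acc=0 h=0 v=0
  t=1 PE[1][1]: acc=0 h=0 v=0
  t=2 PE[1][1]: acc=72 h=3 v=72
Under OS (2×3), PE[1][1]:
  t=0 PE[1][1]: acc=0 h=0 v=0
  t=1 PE[1][1]: acc=0 h=0 v=0
  t=2 PE[1][1]: acc=40 h=5 v=8
Under RS (2×3), PE[1][1]:
  t=0 PE[1][1]: acc=0 h=0 v=0
  t=1 PE[1][1]: acc=0 h=0 v=0
  t=2 PE[1][1]: acc=54 h=54 v=7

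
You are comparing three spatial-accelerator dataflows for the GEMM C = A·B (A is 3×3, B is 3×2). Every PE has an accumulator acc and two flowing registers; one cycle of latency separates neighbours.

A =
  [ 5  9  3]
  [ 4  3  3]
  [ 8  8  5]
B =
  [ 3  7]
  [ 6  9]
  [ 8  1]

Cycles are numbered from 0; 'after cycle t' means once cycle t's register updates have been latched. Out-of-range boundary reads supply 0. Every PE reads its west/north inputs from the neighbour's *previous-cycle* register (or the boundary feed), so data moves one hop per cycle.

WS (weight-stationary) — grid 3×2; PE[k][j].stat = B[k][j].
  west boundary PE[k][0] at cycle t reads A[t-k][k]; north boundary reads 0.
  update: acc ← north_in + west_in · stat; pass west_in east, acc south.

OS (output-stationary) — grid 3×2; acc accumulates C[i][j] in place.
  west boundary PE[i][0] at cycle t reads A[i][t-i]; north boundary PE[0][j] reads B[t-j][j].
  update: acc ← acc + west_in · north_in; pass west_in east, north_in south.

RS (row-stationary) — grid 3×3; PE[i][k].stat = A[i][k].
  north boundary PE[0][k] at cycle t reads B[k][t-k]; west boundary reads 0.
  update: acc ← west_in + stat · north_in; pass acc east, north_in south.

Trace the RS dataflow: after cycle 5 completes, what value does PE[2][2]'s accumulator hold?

Tracing RS — 3×3 array, target PE[2][2]:
  [0] (1,2) acc=0 (h:0 v:0)
  [0] (2,1) acc=0 (h:0 v:0)
  [0] (2,2) acc=0 (h:0 v:0)
  [1] (1,2) acc=0 (h:0 v:0)
  [1] (2,1) acc=0 (h:0 v:0)
  [1] (2,2) acc=0 (h:0 v:0)
  [2] (1,2) acc=0 (h:0 v:0)
  [2] (2,1) acc=0 (h:0 v:0)
  [2] (2,2) acc=0 (h:0 v:0)
  [3] (1,2) acc=54 (h:54 v:8)
  [3] (2,1) acc=72 (h:72 v:6)
  [3] (2,2) acc=0 (h:0 v:0)
  [4] (1,2) acc=58 (h:58 v:1)
  [4] (2,1) acc=128 (h:128 v:9)
  [4] (2,2) acc=112 (h:112 v:8)
  [5] (1,2) acc=0 (h:0 v:0)
  [5] (2,1) acc=0 (h:0 v:0)
  [5] (2,2) acc=133 (h:133 v:1)

PE[2][2].acc = 133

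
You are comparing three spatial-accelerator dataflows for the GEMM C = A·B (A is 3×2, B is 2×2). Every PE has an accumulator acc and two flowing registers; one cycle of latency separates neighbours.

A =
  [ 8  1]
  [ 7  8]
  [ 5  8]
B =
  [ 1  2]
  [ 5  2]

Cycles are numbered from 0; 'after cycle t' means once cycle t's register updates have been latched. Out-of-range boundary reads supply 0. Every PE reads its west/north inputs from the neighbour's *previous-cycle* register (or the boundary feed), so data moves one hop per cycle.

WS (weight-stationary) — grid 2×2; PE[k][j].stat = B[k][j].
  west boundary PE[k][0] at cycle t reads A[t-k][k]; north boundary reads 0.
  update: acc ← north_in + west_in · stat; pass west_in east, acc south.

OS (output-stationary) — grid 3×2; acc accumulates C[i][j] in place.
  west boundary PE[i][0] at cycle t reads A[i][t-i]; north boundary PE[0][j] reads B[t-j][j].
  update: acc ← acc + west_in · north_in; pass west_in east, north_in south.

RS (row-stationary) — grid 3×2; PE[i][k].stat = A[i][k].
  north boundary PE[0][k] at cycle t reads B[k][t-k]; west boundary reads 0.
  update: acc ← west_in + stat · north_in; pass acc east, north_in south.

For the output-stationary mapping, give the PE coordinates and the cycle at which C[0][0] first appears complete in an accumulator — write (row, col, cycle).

OS: C[0][0] accumulates in PE[0][0]:
  0: (0,0).acc=8  regs=<8,1>
  1: (0,0).acc=13  regs=<1,5>

(row, col, cycle) = (0, 0, 1)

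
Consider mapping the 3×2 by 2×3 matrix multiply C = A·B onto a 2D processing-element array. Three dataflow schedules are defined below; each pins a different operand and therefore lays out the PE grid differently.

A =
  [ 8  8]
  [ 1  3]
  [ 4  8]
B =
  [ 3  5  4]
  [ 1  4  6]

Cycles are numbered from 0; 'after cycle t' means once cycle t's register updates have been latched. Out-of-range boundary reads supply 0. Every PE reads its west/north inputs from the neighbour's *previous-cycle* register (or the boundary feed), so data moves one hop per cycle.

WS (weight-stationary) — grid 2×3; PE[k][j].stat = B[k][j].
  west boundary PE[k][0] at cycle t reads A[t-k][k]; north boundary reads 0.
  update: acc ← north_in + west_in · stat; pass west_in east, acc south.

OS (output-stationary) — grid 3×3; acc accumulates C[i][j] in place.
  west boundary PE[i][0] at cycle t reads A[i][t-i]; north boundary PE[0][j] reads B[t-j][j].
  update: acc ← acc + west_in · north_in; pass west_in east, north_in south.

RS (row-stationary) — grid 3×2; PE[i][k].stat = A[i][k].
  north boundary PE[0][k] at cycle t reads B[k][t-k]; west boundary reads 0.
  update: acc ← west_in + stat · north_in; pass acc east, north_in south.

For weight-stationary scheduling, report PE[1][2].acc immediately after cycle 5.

PE[1][2].acc = 64

WS 2×3: PE[1][2] cycle-by-cycle (with neighbour feeds):
  t=0 PE[0][2]: acc=0 h=0 v=0
  t=0 PE[1][1]: acc=0 h=0 v=0
  t=0 PE[1][2]: acc=0 h=0 v=0
  t=1 PE[0][2]: acc=0 h=0 v=0
  t=1 PE[1][1]: acc=0 h=0 v=0
  t=1 PE[1][2]: acc=0 h=0 v=0
  t=2 PE[0][2]: acc=32 h=8 v=32
  t=2 PE[1][1]: acc=72 h=8 v=72
  t=2 PE[1][2]: acc=0 h=0 v=0
  t=3 PE[0][2]: acc=4 h=1 v=4
  t=3 PE[1][1]: acc=17 h=3 v=17
  t=3 PE[1][2]: acc=80 h=8 v=80
  t=4 PE[0][2]: acc=16 h=4 v=16
  t=4 PE[1][1]: acc=52 h=8 v=52
  t=4 PE[1][2]: acc=22 h=3 v=22
  t=5 PE[0][2]: acc=0 h=0 v=0
  t=5 PE[1][1]: acc=0 h=0 v=0
  t=5 PE[1][2]: acc=64 h=8 v=64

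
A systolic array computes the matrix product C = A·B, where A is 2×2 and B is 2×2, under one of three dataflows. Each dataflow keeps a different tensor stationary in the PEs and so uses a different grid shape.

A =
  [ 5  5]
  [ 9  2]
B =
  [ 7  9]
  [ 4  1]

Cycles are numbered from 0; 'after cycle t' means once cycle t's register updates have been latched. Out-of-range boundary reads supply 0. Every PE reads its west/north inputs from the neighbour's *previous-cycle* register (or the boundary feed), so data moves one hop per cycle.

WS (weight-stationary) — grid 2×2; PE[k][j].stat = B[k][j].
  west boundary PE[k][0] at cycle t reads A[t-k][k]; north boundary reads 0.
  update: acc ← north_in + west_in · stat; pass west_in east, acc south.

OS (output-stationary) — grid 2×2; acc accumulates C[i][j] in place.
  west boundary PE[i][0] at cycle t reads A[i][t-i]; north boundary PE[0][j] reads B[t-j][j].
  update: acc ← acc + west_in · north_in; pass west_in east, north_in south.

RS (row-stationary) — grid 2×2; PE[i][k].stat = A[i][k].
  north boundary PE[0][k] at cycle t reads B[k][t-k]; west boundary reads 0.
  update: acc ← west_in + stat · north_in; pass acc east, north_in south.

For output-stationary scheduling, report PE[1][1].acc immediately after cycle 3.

Tracing OS — 2×2 array, target PE[1][1]:
  t=0 PE[0][1]: acc=0 h=0 v=0
  t=0 PE[1][0]: acc=0 h=0 v=0
  t=0 PE[1][1]: acc=0 h=0 v=0
  t=1 PE[0][1]: acc=45 h=5 v=9
  t=1 PE[1][0]: acc=63 h=9 v=7
  t=1 PE[1][1]: acc=0 h=0 v=0
  t=2 PE[0][1]: acc=50 h=5 v=1
  t=2 PE[1][0]: acc=71 h=2 v=4
  t=2 PE[1][1]: acc=81 h=9 v=9
  t=3 PE[0][1]: acc=50 h=0 v=0
  t=3 PE[1][0]: acc=71 h=0 v=0
  t=3 PE[1][1]: acc=83 h=2 v=1

PE[1][1].acc = 83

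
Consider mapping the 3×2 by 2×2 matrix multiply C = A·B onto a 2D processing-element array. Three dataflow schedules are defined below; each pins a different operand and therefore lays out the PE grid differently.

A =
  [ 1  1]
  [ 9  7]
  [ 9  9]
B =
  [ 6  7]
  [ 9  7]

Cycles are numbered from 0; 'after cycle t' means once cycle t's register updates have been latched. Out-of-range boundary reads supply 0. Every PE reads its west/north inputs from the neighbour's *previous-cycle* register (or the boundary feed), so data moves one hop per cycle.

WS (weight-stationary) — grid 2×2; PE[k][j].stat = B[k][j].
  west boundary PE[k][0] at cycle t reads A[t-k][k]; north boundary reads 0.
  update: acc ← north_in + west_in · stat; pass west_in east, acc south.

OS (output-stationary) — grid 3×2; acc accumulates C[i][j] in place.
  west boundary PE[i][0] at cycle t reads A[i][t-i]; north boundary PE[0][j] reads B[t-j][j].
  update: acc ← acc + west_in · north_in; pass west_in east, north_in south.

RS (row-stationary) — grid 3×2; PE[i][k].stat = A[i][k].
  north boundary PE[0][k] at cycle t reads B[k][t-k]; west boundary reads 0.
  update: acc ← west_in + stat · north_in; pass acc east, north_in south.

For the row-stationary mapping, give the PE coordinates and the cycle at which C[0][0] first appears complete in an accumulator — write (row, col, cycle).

(row, col, cycle) = (0, 1, 1)

Under RS, C[0][0] lands at PE[0][1]:
  0: (0,1).acc=0  regs=<0,0>
  1: (0,1).acc=15  regs=<15,9>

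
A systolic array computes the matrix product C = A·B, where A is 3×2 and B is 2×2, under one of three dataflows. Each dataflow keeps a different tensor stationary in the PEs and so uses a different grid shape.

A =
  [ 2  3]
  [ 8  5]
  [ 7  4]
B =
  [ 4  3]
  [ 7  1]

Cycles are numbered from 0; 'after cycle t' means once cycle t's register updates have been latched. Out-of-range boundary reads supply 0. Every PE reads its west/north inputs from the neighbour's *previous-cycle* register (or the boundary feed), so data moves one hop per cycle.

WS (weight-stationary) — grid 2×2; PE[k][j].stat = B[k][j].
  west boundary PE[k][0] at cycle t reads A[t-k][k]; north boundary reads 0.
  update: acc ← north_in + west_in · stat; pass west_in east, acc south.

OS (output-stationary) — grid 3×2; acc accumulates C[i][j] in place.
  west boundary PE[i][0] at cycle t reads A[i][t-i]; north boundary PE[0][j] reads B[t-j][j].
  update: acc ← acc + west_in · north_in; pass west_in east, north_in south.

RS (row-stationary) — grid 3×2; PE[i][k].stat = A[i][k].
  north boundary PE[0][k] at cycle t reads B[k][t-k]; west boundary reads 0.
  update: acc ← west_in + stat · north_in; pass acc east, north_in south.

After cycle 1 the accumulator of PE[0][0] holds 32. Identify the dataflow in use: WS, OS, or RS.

Under WS (2×2), PE[0][0]:
  @0  [0,0]  acc 8  |  →2  ↓8
  @1  [0,0]  acc 32  |  →8  ↓32
Under OS (3×2), PE[0][0]:
  @0  [0,0]  acc 8  |  →2  ↓4
  @1  [0,0]  acc 29  |  →3  ↓7
Under RS (3×2), PE[0][0]:
  @0  [0,0]  acc 8  |  →8  ↓4
  @1  [0,0]  acc 6  |  →6  ↓3

dataflow = WS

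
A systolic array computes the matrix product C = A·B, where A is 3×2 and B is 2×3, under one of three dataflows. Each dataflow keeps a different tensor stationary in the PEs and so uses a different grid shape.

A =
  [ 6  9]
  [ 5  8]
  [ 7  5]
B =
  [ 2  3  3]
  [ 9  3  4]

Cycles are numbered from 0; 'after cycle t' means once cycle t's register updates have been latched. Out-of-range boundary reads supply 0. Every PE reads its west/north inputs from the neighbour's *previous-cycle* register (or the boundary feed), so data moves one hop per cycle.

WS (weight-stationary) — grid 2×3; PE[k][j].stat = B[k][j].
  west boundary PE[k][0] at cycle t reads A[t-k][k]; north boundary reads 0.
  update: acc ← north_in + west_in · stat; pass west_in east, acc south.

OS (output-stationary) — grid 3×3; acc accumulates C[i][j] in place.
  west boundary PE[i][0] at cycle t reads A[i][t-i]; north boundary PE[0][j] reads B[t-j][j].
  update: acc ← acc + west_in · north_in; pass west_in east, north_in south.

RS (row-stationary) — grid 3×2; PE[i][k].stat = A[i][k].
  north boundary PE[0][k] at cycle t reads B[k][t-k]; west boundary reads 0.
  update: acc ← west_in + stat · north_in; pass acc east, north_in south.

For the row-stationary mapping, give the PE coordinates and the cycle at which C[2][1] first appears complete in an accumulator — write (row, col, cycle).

(row, col, cycle) = (2, 1, 4)

RS — PE[2][1] is where C[2][1] collects:
  cycle 0: PE[2][1] → acc 0, east 0, south 0
  cycle 1: PE[2][1] → acc 0, east 0, south 0
  cycle 2: PE[2][1] → acc 0, east 0, south 0
  cycle 3: PE[2][1] → acc 59, east 59, south 9
  cycle 4: PE[2][1] → acc 36, east 36, south 3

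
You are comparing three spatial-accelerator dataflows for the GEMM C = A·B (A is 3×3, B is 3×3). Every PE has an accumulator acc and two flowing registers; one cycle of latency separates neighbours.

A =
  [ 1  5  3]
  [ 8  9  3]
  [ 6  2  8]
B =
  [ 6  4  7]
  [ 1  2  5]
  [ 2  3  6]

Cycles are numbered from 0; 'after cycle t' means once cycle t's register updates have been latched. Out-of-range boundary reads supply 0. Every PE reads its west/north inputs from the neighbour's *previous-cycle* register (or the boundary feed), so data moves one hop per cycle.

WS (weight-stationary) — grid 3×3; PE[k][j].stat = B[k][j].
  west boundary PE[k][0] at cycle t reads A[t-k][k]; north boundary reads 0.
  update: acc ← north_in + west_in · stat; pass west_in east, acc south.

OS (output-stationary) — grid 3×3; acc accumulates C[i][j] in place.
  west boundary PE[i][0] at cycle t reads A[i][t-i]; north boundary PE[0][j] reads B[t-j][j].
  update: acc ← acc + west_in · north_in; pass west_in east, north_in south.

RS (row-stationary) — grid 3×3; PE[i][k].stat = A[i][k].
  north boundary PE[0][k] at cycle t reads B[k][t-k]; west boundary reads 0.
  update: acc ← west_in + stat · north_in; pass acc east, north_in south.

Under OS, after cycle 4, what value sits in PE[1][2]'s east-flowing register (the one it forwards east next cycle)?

register = 9

OS 3×3: PE[1][2] cycle-by-cycle (with neighbour feeds):
  c0 r0c2: 0 / 0 / 0
  c0 r1c1: 0 / 0 / 0
  c0 r1c2: 0 / 0 / 0
  c1 r0c2: 0 / 0 / 0
  c1 r1c1: 0 / 0 / 0
  c1 r1c2: 0 / 0 / 0
  c2 r0c2: 7 / 1 / 7
  c2 r1c1: 32 / 8 / 4
  c2 r1c2: 0 / 0 / 0
  c3 r0c2: 32 / 5 / 5
  c3 r1c1: 50 / 9 / 2
  c3 r1c2: 56 / 8 / 7
  c4 r0c2: 50 / 3 / 6
  c4 r1c1: 59 / 3 / 3
  c4 r1c2: 101 / 9 / 5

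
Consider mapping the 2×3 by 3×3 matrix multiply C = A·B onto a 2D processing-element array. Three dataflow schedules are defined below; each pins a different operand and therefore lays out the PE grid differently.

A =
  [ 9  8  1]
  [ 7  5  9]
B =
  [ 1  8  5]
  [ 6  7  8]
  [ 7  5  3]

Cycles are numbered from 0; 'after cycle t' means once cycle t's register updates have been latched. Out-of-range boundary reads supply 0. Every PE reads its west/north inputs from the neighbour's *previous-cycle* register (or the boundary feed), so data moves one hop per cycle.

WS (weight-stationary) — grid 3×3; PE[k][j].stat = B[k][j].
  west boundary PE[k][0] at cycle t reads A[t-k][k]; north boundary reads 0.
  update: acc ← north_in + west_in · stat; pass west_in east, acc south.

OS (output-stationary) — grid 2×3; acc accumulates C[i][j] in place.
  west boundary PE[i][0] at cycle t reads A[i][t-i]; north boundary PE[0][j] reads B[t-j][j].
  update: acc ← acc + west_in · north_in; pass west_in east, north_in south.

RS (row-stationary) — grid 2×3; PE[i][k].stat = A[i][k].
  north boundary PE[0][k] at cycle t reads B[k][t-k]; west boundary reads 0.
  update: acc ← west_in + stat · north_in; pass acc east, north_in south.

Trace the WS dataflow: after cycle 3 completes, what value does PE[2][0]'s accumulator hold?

WS on a 3×3 grid — tracing PE[2][0] and its feeders:
  t=0 PE[1][0]: acc=0 h=0 v=0
  t=0 PE[2][0]: acc=0 h=0 v=0
  t=1 PE[1][0]: acc=57 h=8 v=57
  t=1 PE[2][0]: acc=0 h=0 v=0
  t=2 PE[1][0]: acc=37 h=5 v=37
  t=2 PE[2][0]: acc=64 h=1 v=64
  t=3 PE[1][0]: acc=0 h=0 v=0
  t=3 PE[2][0]: acc=100 h=9 v=100

PE[2][0].acc = 100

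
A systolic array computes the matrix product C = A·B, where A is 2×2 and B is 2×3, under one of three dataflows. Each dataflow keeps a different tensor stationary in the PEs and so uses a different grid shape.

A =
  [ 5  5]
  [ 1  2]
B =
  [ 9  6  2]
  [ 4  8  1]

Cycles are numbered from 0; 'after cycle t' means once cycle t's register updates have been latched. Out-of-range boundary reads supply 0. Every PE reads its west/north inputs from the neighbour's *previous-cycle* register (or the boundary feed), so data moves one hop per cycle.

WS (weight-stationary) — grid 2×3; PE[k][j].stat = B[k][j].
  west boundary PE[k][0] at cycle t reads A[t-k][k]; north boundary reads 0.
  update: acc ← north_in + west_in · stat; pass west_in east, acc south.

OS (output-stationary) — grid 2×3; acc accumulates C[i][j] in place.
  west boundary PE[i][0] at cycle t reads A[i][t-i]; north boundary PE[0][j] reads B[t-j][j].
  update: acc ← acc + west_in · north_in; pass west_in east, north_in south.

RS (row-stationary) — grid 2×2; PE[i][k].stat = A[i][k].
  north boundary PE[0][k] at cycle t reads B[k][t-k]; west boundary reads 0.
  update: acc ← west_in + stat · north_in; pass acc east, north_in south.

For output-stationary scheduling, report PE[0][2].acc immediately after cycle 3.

PE[0][2].acc = 15

OS 2×3: PE[0][2] cycle-by-cycle (with neighbour feeds):
  t=0 PE[0][1]: acc=0 h=0 v=0
  t=0 PE[0][2]: acc=0 h=0 v=0
  t=1 PE[0][1]: acc=30 h=5 v=6
  t=1 PE[0][2]: acc=0 h=0 v=0
  t=2 PE[0][1]: acc=70 h=5 v=8
  t=2 PE[0][2]: acc=10 h=5 v=2
  t=3 PE[0][1]: acc=70 h=0 v=0
  t=3 PE[0][2]: acc=15 h=5 v=1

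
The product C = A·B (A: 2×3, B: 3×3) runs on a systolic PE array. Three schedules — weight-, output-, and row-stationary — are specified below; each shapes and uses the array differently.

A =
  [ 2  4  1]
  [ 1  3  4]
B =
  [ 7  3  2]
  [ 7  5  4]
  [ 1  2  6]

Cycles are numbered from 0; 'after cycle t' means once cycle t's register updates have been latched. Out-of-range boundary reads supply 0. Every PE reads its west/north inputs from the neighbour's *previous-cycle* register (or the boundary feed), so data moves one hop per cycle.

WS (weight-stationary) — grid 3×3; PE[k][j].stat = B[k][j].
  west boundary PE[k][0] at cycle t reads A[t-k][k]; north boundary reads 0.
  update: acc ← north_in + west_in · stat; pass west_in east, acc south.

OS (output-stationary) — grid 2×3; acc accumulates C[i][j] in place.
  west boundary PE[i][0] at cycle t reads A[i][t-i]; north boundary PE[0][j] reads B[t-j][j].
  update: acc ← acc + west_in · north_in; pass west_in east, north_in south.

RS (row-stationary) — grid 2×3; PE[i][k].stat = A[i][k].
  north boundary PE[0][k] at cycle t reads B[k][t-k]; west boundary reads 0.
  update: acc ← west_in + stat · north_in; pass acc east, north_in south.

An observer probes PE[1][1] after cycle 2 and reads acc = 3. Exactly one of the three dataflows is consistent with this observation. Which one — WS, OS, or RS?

dataflow = OS

Under WS (3×3), PE[1][1]:
  t=0 PE[1][1]: acc=0 h=0 v=0
  t=1 PE[1][1]: acc=0 h=0 v=0
  t=2 PE[1][1]: acc=26 h=4 v=26
Under OS (2×3), PE[1][1]:
  t=0 PE[1][1]: acc=0 h=0 v=0
  t=1 PE[1][1]: acc=0 h=0 v=0
  t=2 PE[1][1]: acc=3 h=1 v=3
Under RS (2×3), PE[1][1]:
  t=0 PE[1][1]: acc=0 h=0 v=0
  t=1 PE[1][1]: acc=0 h=0 v=0
  t=2 PE[1][1]: acc=28 h=28 v=7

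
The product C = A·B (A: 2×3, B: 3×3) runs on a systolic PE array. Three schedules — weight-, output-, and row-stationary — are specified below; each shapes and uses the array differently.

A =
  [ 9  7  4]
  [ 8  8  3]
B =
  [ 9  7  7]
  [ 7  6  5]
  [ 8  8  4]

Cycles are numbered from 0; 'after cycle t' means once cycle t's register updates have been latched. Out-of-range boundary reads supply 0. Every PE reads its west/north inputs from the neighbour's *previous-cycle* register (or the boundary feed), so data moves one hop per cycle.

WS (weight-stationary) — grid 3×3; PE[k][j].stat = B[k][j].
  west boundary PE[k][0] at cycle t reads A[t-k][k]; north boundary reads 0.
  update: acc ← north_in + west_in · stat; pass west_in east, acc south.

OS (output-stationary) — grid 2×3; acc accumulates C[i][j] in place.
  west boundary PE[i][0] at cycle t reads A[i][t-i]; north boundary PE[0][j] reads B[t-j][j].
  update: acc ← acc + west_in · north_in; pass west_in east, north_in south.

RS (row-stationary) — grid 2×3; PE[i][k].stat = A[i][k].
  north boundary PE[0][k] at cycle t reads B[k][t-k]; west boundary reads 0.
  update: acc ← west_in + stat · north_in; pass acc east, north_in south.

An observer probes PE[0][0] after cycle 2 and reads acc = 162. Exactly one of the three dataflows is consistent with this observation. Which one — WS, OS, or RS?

dataflow = OS

WS (3×3 grid), PE[0][0]:
  after 0 — PE[0][0] acc=81, pass-E 9, pass-S 81
  after 1 — PE[0][0] acc=72, pass-E 8, pass-S 72
  after 2 — PE[0][0] acc=0, pass-E 0, pass-S 0
OS (2×3 grid), PE[0][0]:
  after 0 — PE[0][0] acc=81, pass-E 9, pass-S 9
  after 1 — PE[0][0] acc=130, pass-E 7, pass-S 7
  after 2 — PE[0][0] acc=162, pass-E 4, pass-S 8
RS (2×3 grid), PE[0][0]:
  after 0 — PE[0][0] acc=81, pass-E 81, pass-S 9
  after 1 — PE[0][0] acc=63, pass-E 63, pass-S 7
  after 2 — PE[0][0] acc=63, pass-E 63, pass-S 7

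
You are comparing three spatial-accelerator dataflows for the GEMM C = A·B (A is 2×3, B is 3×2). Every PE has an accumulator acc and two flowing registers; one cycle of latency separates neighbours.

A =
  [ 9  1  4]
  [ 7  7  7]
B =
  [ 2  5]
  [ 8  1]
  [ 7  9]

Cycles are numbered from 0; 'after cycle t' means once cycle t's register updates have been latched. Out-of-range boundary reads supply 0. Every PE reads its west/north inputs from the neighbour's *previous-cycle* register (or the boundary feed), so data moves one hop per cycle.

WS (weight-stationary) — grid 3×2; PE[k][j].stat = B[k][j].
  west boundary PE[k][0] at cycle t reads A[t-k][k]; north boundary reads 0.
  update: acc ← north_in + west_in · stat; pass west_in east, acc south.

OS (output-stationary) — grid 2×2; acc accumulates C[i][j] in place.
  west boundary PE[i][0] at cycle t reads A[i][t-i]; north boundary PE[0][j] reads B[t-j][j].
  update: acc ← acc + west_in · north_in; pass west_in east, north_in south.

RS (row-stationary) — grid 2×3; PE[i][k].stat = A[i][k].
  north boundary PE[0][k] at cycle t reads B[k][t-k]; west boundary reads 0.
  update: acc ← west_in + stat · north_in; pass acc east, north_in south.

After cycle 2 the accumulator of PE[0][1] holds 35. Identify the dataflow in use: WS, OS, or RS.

— WS: 3×2; PE[0][1] trace:
  [0] (0,1) acc=0 (h:0 v:0)
  [1] (0,1) acc=45 (h:9 v:45)
  [2] (0,1) acc=35 (h:7 v:35)
— OS: 2×2; PE[0][1] trace:
  [0] (0,1) acc=0 (h:0 v:0)
  [1] (0,1) acc=45 (h:9 v:5)
  [2] (0,1) acc=46 (h:1 v:1)
— RS: 2×3; PE[0][1] trace:
  [0] (0,1) acc=0 (h:0 v:0)
  [1] (0,1) acc=26 (h:26 v:8)
  [2] (0,1) acc=46 (h:46 v:1)

dataflow = WS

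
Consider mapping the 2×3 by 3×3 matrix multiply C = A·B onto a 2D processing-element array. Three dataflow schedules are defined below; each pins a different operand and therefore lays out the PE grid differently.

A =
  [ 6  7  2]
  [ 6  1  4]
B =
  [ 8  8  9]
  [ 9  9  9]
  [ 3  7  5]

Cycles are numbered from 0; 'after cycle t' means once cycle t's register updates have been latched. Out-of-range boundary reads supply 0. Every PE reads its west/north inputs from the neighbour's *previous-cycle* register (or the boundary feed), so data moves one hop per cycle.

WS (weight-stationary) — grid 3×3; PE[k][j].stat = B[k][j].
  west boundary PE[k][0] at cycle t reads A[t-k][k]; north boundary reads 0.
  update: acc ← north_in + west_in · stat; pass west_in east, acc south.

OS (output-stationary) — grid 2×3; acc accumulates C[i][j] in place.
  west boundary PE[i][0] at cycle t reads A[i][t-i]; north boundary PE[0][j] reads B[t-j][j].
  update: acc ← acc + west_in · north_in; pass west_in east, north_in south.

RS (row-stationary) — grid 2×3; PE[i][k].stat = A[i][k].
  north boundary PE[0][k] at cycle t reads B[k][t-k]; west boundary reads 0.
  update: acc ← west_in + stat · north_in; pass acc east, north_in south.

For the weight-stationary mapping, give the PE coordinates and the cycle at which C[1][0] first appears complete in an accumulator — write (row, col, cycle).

(row, col, cycle) = (2, 0, 3)

WS — PE[2][0] is where C[1][0] collects:
  @0  [2,0]  acc 0  |  →0  ↓0
  @1  [2,0]  acc 0  |  →0  ↓0
  @2  [2,0]  acc 117  |  →2  ↓117
  @3  [2,0]  acc 69  |  →4  ↓69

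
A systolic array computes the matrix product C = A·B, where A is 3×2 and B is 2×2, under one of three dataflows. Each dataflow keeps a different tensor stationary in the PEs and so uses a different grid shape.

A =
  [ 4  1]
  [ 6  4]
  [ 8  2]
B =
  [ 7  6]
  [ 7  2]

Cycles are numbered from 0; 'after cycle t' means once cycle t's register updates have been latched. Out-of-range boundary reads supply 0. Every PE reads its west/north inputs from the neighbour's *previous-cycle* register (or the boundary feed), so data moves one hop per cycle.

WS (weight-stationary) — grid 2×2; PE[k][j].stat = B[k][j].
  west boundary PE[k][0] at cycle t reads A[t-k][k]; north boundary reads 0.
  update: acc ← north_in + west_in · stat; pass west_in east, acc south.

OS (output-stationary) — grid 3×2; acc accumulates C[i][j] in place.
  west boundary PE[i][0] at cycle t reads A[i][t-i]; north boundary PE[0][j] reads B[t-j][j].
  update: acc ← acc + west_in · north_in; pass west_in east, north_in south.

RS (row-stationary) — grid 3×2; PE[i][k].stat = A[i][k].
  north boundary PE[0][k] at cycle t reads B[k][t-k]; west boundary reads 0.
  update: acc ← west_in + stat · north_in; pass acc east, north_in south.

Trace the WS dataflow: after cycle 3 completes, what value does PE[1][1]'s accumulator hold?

PE[1][1].acc = 44

WS (2×2). Following PE[1][1] plus its west/north inputs:
  [0] (0,1) acc=0 (h:0 v:0)
  [0] (1,0) acc=0 (h:0 v:0)
  [0] (1,1) acc=0 (h:0 v:0)
  [1] (0,1) acc=24 (h:4 v:24)
  [1] (1,0) acc=35 (h:1 v:35)
  [1] (1,1) acc=0 (h:0 v:0)
  [2] (0,1) acc=36 (h:6 v:36)
  [2] (1,0) acc=70 (h:4 v:70)
  [2] (1,1) acc=26 (h:1 v:26)
  [3] (0,1) acc=48 (h:8 v:48)
  [3] (1,0) acc=70 (h:2 v:70)
  [3] (1,1) acc=44 (h:4 v:44)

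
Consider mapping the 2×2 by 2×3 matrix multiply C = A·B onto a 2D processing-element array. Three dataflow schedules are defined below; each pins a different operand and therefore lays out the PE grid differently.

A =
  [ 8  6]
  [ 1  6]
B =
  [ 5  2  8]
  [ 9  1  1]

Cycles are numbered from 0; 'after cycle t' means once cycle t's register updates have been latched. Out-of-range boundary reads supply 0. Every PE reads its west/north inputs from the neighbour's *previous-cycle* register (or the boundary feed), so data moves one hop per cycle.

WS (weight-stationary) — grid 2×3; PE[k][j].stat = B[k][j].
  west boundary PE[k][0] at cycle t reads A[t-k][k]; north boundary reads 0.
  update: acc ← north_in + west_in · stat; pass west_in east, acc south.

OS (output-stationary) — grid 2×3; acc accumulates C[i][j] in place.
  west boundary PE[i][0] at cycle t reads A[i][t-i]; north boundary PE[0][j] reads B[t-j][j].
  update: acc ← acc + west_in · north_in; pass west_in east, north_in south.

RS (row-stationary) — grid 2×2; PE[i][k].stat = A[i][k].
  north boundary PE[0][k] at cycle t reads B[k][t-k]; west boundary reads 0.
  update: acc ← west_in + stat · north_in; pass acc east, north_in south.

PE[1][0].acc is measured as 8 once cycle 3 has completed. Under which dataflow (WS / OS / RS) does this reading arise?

dataflow = RS

— WS: 2×3; PE[1][0] trace:
  [0] (1,0) acc=0 (h:0 v:0)
  [1] (1,0) acc=94 (h:6 v:94)
  [2] (1,0) acc=59 (h:6 v:59)
  [3] (1,0) acc=0 (h:0 v:0)
— OS: 2×3; PE[1][0] trace:
  [0] (1,0) acc=0 (h:0 v:0)
  [1] (1,0) acc=5 (h:1 v:5)
  [2] (1,0) acc=59 (h:6 v:9)
  [3] (1,0) acc=59 (h:0 v:0)
— RS: 2×2; PE[1][0] trace:
  [0] (1,0) acc=0 (h:0 v:0)
  [1] (1,0) acc=5 (h:5 v:5)
  [2] (1,0) acc=2 (h:2 v:2)
  [3] (1,0) acc=8 (h:8 v:8)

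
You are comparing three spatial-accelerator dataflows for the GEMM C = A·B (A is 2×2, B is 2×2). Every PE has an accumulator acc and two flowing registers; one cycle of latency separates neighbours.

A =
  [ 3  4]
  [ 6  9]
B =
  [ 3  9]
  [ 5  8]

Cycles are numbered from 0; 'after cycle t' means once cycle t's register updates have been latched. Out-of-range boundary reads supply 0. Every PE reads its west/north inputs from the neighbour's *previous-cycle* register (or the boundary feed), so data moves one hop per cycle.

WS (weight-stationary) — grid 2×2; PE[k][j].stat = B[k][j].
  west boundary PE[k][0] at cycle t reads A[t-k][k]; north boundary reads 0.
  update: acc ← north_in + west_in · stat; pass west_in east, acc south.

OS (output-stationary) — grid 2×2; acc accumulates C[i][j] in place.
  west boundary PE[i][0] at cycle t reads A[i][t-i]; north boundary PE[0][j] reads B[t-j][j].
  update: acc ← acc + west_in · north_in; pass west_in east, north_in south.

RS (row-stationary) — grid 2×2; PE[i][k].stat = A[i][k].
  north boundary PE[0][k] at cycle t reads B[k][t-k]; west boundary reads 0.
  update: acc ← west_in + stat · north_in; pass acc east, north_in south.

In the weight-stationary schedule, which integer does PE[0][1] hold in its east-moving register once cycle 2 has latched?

register = 6

Tracing WS — 2×2 array, target PE[0][1]:
  cycle 0: PE[0][0] → acc 9, east 3, south 9
  cycle 0: PE[0][1] → acc 0, east 0, south 0
  cycle 1: PE[0][0] → acc 18, east 6, south 18
  cycle 1: PE[0][1] → acc 27, east 3, south 27
  cycle 2: PE[0][0] → acc 0, east 0, south 0
  cycle 2: PE[0][1] → acc 54, east 6, south 54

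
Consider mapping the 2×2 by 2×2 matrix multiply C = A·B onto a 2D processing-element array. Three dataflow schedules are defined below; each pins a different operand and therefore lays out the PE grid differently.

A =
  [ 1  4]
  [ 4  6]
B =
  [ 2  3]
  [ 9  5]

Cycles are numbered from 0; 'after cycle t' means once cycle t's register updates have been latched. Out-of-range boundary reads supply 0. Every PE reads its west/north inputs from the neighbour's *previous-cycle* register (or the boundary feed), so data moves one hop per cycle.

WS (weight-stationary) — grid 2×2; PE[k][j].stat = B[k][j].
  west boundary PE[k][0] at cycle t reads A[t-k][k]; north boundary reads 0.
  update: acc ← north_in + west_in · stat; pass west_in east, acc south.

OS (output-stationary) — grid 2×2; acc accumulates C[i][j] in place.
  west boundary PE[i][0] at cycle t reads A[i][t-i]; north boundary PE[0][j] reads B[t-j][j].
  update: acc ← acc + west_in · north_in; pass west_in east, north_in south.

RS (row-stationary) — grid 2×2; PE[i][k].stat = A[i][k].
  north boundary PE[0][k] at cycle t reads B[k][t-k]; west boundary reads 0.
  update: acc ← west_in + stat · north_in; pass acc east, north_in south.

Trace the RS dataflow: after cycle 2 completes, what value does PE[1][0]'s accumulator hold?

PE[1][0].acc = 12

RS (2×2). Following PE[1][0] plus its west/north inputs:
  cycle 0: PE[0][0] → acc 2, east 2, south 2
  cycle 0: PE[1][0] → acc 0, east 0, south 0
  cycle 1: PE[0][0] → acc 3, east 3, south 3
  cycle 1: PE[1][0] → acc 8, east 8, south 2
  cycle 2: PE[0][0] → acc 0, east 0, south 0
  cycle 2: PE[1][0] → acc 12, east 12, south 3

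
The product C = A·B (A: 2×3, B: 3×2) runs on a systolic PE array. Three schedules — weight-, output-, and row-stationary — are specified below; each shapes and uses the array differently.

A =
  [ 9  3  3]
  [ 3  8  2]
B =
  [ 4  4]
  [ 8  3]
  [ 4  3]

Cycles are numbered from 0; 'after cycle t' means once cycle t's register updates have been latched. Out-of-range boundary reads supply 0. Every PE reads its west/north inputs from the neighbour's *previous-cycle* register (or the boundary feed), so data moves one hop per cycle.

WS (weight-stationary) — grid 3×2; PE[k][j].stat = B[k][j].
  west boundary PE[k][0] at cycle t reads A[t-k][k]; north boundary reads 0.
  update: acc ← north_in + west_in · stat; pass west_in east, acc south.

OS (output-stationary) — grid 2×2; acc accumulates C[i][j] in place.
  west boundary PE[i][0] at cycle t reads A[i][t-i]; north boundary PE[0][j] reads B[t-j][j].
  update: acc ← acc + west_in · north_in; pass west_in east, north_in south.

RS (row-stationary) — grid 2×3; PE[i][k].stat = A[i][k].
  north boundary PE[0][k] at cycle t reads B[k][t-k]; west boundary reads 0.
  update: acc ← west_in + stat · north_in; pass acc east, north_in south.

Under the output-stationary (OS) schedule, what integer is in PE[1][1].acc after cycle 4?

PE[1][1].acc = 42

Tracing OS — 2×2 array, target PE[1][1]:
  0: (0,1).acc=0  regs=<0,0>
  0: (1,0).acc=0  regs=<0,0>
  0: (1,1).acc=0  regs=<0,0>
  1: (0,1).acc=36  regs=<9,4>
  1: (1,0).acc=12  regs=<3,4>
  1: (1,1).acc=0  regs=<0,0>
  2: (0,1).acc=45  regs=<3,3>
  2: (1,0).acc=76  regs=<8,8>
  2: (1,1).acc=12  regs=<3,4>
  3: (0,1).acc=54  regs=<3,3>
  3: (1,0).acc=84  regs=<2,4>
  3: (1,1).acc=36  regs=<8,3>
  4: (0,1).acc=54  regs=<0,0>
  4: (1,0).acc=84  regs=<0,0>
  4: (1,1).acc=42  regs=<2,3>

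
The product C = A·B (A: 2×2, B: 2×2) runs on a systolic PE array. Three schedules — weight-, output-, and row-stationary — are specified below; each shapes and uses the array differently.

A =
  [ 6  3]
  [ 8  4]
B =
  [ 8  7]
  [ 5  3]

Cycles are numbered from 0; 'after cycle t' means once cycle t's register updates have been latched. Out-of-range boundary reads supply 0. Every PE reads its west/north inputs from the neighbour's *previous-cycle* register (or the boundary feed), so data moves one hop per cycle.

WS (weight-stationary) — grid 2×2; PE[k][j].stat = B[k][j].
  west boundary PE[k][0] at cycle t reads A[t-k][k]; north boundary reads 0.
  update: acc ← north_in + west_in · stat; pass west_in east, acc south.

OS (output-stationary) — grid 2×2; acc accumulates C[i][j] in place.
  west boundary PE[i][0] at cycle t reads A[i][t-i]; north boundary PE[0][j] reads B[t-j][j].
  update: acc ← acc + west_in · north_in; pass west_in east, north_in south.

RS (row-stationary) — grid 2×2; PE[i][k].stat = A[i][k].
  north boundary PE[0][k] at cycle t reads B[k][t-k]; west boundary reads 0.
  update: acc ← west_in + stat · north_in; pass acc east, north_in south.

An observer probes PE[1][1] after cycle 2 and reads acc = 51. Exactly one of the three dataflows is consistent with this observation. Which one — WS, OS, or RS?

— WS: 2×2; PE[1][1] trace:
  [0] (1,1) acc=0 (h:0 v:0)
  [1] (1,1) acc=0 (h:0 v:0)
  [2] (1,1) acc=51 (h:3 v:51)
— OS: 2×2; PE[1][1] trace:
  [0] (1,1) acc=0 (h:0 v:0)
  [1] (1,1) acc=0 (h:0 v:0)
  [2] (1,1) acc=56 (h:8 v:7)
— RS: 2×2; PE[1][1] trace:
  [0] (1,1) acc=0 (h:0 v:0)
  [1] (1,1) acc=0 (h:0 v:0)
  [2] (1,1) acc=84 (h:84 v:5)

dataflow = WS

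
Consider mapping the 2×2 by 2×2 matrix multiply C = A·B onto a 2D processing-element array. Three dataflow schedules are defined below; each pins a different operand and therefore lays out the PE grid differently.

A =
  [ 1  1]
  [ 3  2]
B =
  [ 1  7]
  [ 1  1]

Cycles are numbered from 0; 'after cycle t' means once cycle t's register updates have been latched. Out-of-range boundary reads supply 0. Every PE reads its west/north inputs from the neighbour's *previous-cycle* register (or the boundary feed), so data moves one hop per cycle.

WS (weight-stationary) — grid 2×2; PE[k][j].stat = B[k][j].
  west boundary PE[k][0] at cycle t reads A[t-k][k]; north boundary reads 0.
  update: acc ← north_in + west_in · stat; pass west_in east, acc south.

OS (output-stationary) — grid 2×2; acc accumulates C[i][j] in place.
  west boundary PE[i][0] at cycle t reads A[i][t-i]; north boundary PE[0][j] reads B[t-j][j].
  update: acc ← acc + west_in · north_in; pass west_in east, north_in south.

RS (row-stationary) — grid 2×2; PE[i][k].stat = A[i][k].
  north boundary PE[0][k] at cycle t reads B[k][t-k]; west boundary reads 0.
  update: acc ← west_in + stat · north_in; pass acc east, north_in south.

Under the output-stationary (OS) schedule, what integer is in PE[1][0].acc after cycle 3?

OS (2×2). Following PE[1][0] plus its west/north inputs:
  t=0 PE[0][0]: acc=1 h=1 v=1
  t=0 PE[1][0]: acc=0 h=0 v=0
  t=1 PE[0][0]: acc=2 h=1 v=1
  t=1 PE[1][0]: acc=3 h=3 v=1
  t=2 PE[0][0]: acc=2 h=0 v=0
  t=2 PE[1][0]: acc=5 h=2 v=1
  t=3 PE[0][0]: acc=2 h=0 v=0
  t=3 PE[1][0]: acc=5 h=0 v=0

PE[1][0].acc = 5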